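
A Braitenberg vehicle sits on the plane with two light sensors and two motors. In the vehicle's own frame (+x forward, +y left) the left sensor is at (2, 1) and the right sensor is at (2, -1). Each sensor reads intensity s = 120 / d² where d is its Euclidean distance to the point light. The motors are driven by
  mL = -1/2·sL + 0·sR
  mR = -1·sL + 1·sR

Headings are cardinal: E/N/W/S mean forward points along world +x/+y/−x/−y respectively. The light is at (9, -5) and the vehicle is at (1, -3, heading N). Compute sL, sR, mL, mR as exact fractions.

left sensor world pos  = (0, -1); dL² = 97
right sensor world pos = (2, -1); dR² = 65
sL = 120/97 = 120/97
sR = 120/65 = 24/13
mL = -1/2·sL + 0·sR = -60/97
mR = -1·sL + 1·sR = 768/1261

120/97 24/13 -60/97 768/1261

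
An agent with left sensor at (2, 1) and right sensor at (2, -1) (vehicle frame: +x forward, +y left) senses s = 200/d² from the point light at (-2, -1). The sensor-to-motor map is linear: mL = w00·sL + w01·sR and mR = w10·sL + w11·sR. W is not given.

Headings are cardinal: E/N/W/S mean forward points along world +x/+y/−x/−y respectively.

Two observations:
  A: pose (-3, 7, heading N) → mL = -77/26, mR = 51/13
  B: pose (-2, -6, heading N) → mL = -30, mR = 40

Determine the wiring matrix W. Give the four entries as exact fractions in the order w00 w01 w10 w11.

-1/2 -1 1 1

obs A: pose=(-3,7,N) → sL=25/13, sR=2, mL=-77/26, mR=51/13
obs B: pose=(-2,-6,N) → sL=20, sR=20, mL=-30, mR=40
sensor matrix S = [[25/13, 2], [20, 20]]; det S = -20/13
solve [mL_A; mL_B] = S·[w00; w01] and [mR_A; mR_B] = S·[w10; w11]:
  w00 = -1/2, w01 = -1, w10 = 1, w11 = 1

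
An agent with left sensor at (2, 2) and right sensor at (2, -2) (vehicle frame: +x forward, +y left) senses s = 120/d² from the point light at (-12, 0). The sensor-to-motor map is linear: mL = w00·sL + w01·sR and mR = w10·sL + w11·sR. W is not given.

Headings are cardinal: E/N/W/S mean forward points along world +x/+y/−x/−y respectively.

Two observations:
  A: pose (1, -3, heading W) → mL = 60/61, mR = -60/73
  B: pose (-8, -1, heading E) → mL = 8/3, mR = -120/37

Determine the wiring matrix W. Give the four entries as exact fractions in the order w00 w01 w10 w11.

0 1 -1 0

obs A: pose=(1,-3,W) → sL=60/73, sR=60/61, mL=60/61, mR=-60/73
obs B: pose=(-8,-1,E) → sL=120/37, sR=8/3, mL=8/3, mR=-120/37
sensor matrix S = [[60/73, 60/61], [120/37, 8/3]]; det S = -164480/164761
solve [mL_A; mL_B] = S·[w00; w01] and [mR_A; mR_B] = S·[w10; w11]:
  w00 = 0, w01 = 1, w10 = -1, w11 = 0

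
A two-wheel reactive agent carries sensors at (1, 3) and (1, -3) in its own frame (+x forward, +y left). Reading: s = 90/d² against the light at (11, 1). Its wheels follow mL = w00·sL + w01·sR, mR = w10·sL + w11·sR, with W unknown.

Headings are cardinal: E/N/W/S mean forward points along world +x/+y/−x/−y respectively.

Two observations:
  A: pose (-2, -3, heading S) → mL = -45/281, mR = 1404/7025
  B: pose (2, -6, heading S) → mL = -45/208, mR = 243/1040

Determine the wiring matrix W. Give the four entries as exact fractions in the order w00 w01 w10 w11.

0 -1/2 1/2 -1/2

obs A: pose=(-2,-3,S) → sL=18/25, sR=90/281, mL=-45/281, mR=1404/7025
obs B: pose=(2,-6,S) → sL=9/10, sR=45/104, mL=-45/208, mR=243/1040
sensor matrix S = [[18/25, 90/281], [9/10, 45/104]]; det S = 1701/73060
solve [mL_A; mL_B] = S·[w00; w01] and [mR_A; mR_B] = S·[w10; w11]:
  w00 = 0, w01 = -1/2, w10 = 1/2, w11 = -1/2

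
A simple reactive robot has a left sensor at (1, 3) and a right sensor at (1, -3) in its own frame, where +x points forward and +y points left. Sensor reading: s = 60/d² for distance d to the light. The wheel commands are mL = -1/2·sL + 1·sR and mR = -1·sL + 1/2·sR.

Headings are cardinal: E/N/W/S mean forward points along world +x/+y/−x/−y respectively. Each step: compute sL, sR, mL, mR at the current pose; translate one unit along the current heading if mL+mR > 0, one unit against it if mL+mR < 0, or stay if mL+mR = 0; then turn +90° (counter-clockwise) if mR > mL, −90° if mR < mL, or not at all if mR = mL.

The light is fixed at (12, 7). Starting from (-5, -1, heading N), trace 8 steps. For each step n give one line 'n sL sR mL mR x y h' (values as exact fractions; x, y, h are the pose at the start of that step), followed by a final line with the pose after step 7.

n=0: pose=(-5,-1,N); sL=60/449, sR=12/49; mL=3918/22001, mR=-246/22001; mL+mR=3672/22001 → advance +1; mR−mL=-4164/22001 → turn -1·90°
n=1: pose=(-5,0,E); sL=15/68, sR=15/89; mL=705/12104, mR=-825/6052; mL+mR=-945/12104 → advance -1; mR−mL=-2355/12104 → turn -1·90°
n=2: pose=(-6,0,S); sL=60/289, sR=12/101; mL=438/29189, mR=-4326/29189; mL+mR=-3888/29189 → advance -1; mR−mL=-4764/29189 → turn -1·90°
n=3: pose=(-6,1,W); sL=30/221, sR=6/37; mL=771/8177, mR=-447/8177; mL+mR=324/8177 → advance +1; mR−mL=-1218/8177 → turn -1·90°
n=4: pose=(-7,1,N); sL=60/509, sR=60/281; mL=22110/143029, mR=-1590/143029; mL+mR=20520/143029 → advance +1; mR−mL=-23700/143029 → turn -1·90°
n=5: pose=(-7,2,E); sL=15/82, sR=15/97; mL=1005/15908, mR=-420/3977; mL+mR=-675/15908 → advance -1; mR−mL=-2685/15908 → turn -1·90°
n=6: pose=(-8,2,S); sL=12/65, sR=12/113; mL=102/7345, mR=-966/7345; mL+mR=-864/7345 → advance -1; mR−mL=-1068/7345 → turn -1·90°
n=7: pose=(-8,3,W); sL=6/49, sR=30/221; mL=807/10829, mR=-591/10829; mL+mR=216/10829 → advance +1; mR−mL=-1398/10829 → turn -1·90°

0 60/449 12/49 3918/22001 -246/22001 -5 -1 N
1 15/68 15/89 705/12104 -825/6052 -5 0 E
2 60/289 12/101 438/29189 -4326/29189 -6 0 S
3 30/221 6/37 771/8177 -447/8177 -6 1 W
4 60/509 60/281 22110/143029 -1590/143029 -7 1 N
5 15/82 15/97 1005/15908 -420/3977 -7 2 E
6 12/65 12/113 102/7345 -966/7345 -8 2 S
7 6/49 30/221 807/10829 -591/10829 -8 3 W
final -9 3 N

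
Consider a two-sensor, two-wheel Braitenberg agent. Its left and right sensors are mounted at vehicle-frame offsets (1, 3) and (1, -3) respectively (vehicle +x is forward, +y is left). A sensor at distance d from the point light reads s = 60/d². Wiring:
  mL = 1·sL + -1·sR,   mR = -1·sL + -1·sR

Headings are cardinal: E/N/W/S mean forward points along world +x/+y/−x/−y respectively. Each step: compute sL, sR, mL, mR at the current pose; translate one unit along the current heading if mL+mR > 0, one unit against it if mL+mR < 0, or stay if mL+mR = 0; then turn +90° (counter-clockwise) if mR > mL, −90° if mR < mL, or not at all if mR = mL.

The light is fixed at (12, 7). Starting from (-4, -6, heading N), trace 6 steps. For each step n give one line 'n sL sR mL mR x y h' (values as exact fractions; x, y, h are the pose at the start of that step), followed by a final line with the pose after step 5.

0 12/101 60/313 -2304/31613 -9816/31613 -4 -6 N
1 30/173 30/257 2520/44461 -12900/44461 -4 -7 E
2 60/421 12/125 2448/52625 -12552/52625 -5 -7 S
3 3/29 15/106 -117/3074 -753/3074 -5 -6 W
4 12/101 60/313 -2304/31613 -9816/31613 -4 -6 N
5 30/173 30/257 2520/44461 -12900/44461 -4 -7 E
final -5 -7 S

n=0: pose=(-4,-6,N); sL=12/101, sR=60/313; mL=-2304/31613, mR=-9816/31613; mL+mR=-120/313 → advance -1; mR−mL=-24/101 → turn -1·90°
n=1: pose=(-4,-7,E); sL=30/173, sR=30/257; mL=2520/44461, mR=-12900/44461; mL+mR=-60/257 → advance -1; mR−mL=-60/173 → turn -1·90°
n=2: pose=(-5,-7,S); sL=60/421, sR=12/125; mL=2448/52625, mR=-12552/52625; mL+mR=-24/125 → advance -1; mR−mL=-120/421 → turn -1·90°
n=3: pose=(-5,-6,W); sL=3/29, sR=15/106; mL=-117/3074, mR=-753/3074; mL+mR=-15/53 → advance -1; mR−mL=-6/29 → turn -1·90°
n=4: pose=(-4,-6,N); sL=12/101, sR=60/313; mL=-2304/31613, mR=-9816/31613; mL+mR=-120/313 → advance -1; mR−mL=-24/101 → turn -1·90°
n=5: pose=(-4,-7,E); sL=30/173, sR=30/257; mL=2520/44461, mR=-12900/44461; mL+mR=-60/257 → advance -1; mR−mL=-60/173 → turn -1·90°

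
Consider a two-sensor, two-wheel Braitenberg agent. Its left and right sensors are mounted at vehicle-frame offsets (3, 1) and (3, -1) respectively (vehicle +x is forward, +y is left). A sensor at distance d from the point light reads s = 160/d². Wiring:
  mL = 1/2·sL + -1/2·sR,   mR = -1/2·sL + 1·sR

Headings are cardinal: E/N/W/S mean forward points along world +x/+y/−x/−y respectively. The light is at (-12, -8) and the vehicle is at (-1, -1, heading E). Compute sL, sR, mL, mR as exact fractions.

8/13 20/29 -14/377 144/377

left sensor world pos  = (2, 0); dL² = 260
right sensor world pos = (2, -2); dR² = 232
sL = 160/260 = 8/13
sR = 160/232 = 20/29
mL = 1/2·sL + -1/2·sR = -14/377
mR = -1/2·sL + 1·sR = 144/377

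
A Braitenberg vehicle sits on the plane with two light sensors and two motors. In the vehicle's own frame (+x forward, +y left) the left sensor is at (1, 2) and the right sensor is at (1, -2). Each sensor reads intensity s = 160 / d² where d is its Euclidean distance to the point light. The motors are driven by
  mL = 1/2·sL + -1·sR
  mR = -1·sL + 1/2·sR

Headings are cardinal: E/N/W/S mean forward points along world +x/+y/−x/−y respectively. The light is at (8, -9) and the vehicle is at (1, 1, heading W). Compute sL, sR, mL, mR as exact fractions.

5/4 10/13 -15/104 -45/52

left sensor world pos  = (0, -1); dL² = 128
right sensor world pos = (0, 3); dR² = 208
sL = 160/128 = 5/4
sR = 160/208 = 10/13
mL = 1/2·sL + -1·sR = -15/104
mR = -1·sL + 1/2·sR = -45/52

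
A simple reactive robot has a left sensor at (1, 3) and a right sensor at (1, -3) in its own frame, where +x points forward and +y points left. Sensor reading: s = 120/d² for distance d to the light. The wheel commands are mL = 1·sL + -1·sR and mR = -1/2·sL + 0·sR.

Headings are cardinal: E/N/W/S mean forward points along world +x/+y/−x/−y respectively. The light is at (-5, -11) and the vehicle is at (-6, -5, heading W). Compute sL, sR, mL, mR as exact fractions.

120/13 24/17 1728/221 -60/13

left sensor world pos  = (-7, -8); dL² = 13
right sensor world pos = (-7, -2); dR² = 85
sL = 120/13 = 120/13
sR = 120/85 = 24/17
mL = 1·sL + -1·sR = 1728/221
mR = -1/2·sL + 0·sR = -60/13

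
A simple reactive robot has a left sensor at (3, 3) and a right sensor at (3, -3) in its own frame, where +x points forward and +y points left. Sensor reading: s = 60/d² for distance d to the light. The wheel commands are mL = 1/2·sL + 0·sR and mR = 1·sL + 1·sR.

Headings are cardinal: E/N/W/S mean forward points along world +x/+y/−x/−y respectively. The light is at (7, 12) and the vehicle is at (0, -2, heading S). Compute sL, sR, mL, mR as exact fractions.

12/61 60/389 6/61 8328/23729

left sensor world pos  = (3, -5); dL² = 305
right sensor world pos = (-3, -5); dR² = 389
sL = 60/305 = 12/61
sR = 60/389 = 60/389
mL = 1/2·sL + 0·sR = 6/61
mR = 1·sL + 1·sR = 8328/23729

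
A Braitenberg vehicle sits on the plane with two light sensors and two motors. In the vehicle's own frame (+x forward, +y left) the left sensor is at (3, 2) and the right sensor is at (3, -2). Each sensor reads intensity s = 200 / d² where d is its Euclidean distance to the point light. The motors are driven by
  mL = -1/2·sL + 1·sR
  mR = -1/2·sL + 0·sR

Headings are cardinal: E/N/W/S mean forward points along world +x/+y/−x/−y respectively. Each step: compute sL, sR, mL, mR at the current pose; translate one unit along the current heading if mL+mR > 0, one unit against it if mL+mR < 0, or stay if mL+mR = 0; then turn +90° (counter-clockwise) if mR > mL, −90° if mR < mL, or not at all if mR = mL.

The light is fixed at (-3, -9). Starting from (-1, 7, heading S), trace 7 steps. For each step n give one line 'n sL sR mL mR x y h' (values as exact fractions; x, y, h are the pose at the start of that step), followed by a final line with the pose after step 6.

n=0: pose=(-1,7,S); sL=40/37, sR=200/169; mL=4020/6253, mR=-20/37; mL+mR=640/6253 → advance +1; mR−mL=-200/169 → turn -1·90°
n=1: pose=(-1,6,W); sL=20/17, sR=20/29; mL=50/493, mR=-10/17; mL+mR=-240/493 → advance -1; mR−mL=-20/29 → turn -1·90°
n=2: pose=(0,6,N); sL=8/13, sR=200/349; mL=1204/4537, mR=-4/13; mL+mR=-192/4537 → advance -1; mR−mL=-200/349 → turn -1·90°
n=3: pose=(0,5,E); sL=50/73, sR=10/9; mL=505/657, mR=-25/73; mL+mR=280/657 → advance +1; mR−mL=-10/9 → turn -1·90°
n=4: pose=(1,5,S); sL=200/157, sR=8/5; mL=756/785, mR=-100/157; mL+mR=256/785 → advance +1; mR−mL=-8/5 → turn -1·90°
n=5: pose=(1,4,W); sL=100/61, sR=100/113; mL=450/6893, mR=-50/61; mL+mR=-5200/6893 → advance -1; mR−mL=-100/113 → turn -1·90°
n=6: pose=(2,4,N); sL=40/53, sR=40/61; mL=900/3233, mR=-20/53; mL+mR=-320/3233 → advance -1; mR−mL=-40/61 → turn -1·90°

0 40/37 200/169 4020/6253 -20/37 -1 7 S
1 20/17 20/29 50/493 -10/17 -1 6 W
2 8/13 200/349 1204/4537 -4/13 0 6 N
3 50/73 10/9 505/657 -25/73 0 5 E
4 200/157 8/5 756/785 -100/157 1 5 S
5 100/61 100/113 450/6893 -50/61 1 4 W
6 40/53 40/61 900/3233 -20/53 2 4 N
final 2 3 E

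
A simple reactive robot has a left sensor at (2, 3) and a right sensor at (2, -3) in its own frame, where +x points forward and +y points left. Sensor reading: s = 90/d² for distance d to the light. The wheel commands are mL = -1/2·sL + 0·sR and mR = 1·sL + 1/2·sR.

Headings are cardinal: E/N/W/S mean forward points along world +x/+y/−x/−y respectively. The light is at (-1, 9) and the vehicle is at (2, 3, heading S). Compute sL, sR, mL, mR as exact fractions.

9/10 45/32 -9/20 513/320

left sensor world pos  = (5, 1); dL² = 100
right sensor world pos = (-1, 1); dR² = 64
sL = 90/100 = 9/10
sR = 90/64 = 45/32
mL = -1/2·sL + 0·sR = -9/20
mR = 1·sL + 1/2·sR = 513/320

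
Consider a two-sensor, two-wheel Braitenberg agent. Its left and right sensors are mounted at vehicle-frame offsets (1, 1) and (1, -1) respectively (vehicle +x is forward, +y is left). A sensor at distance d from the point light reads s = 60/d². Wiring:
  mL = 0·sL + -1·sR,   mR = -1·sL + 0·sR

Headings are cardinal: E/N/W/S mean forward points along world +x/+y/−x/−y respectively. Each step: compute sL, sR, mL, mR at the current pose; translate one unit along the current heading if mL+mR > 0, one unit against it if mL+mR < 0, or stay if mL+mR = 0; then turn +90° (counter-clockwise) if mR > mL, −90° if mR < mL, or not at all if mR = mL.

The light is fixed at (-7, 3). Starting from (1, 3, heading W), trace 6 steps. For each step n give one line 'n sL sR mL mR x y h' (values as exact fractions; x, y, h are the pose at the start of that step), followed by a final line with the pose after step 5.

n=0: pose=(1,3,W); sL=6/5, sR=6/5; mL=-6/5, mR=-6/5; mL+mR=-12/5 → advance -1; mR−mL=0 → turn +0·90°
n=1: pose=(2,3,W); sL=12/13, sR=12/13; mL=-12/13, mR=-12/13; mL+mR=-24/13 → advance -1; mR−mL=0 → turn +0·90°
n=2: pose=(3,3,W); sL=30/41, sR=30/41; mL=-30/41, mR=-30/41; mL+mR=-60/41 → advance -1; mR−mL=0 → turn +0·90°
n=3: pose=(4,3,W); sL=60/101, sR=60/101; mL=-60/101, mR=-60/101; mL+mR=-120/101 → advance -1; mR−mL=0 → turn +0·90°
n=4: pose=(5,3,W); sL=30/61, sR=30/61; mL=-30/61, mR=-30/61; mL+mR=-60/61 → advance -1; mR−mL=0 → turn +0·90°
n=5: pose=(6,3,W); sL=12/29, sR=12/29; mL=-12/29, mR=-12/29; mL+mR=-24/29 → advance -1; mR−mL=0 → turn +0·90°

0 6/5 6/5 -6/5 -6/5 1 3 W
1 12/13 12/13 -12/13 -12/13 2 3 W
2 30/41 30/41 -30/41 -30/41 3 3 W
3 60/101 60/101 -60/101 -60/101 4 3 W
4 30/61 30/61 -30/61 -30/61 5 3 W
5 12/29 12/29 -12/29 -12/29 6 3 W
final 7 3 W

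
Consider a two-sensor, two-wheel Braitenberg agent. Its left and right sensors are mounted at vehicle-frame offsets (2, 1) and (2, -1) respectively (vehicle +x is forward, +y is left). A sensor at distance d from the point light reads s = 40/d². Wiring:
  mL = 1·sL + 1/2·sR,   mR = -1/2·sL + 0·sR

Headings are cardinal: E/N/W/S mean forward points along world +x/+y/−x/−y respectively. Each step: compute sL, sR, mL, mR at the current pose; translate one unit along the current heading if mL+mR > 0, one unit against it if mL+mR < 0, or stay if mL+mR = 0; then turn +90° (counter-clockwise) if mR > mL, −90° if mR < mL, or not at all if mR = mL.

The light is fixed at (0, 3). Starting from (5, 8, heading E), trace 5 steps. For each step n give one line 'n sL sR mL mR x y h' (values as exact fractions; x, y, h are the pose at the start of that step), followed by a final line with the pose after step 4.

n=0: pose=(5,8,E); sL=8/17, sR=8/13; mL=172/221, mR=-4/17; mL+mR=120/221 → advance +1; mR−mL=-224/221 → turn -1·90°
n=1: pose=(6,8,S); sL=20/29, sR=20/17; mL=630/493, mR=-10/29; mL+mR=460/493 → advance +1; mR−mL=-800/493 → turn -1·90°
n=2: pose=(6,7,W); sL=8/5, sR=40/41; mL=428/205, mR=-4/5; mL+mR=264/205 → advance +1; mR−mL=-592/205 → turn -1·90°
n=3: pose=(5,7,N); sL=10/13, sR=5/9; mL=245/234, mR=-5/13; mL+mR=155/234 → advance +1; mR−mL=-335/234 → turn -1·90°
n=4: pose=(5,8,E); sL=8/17, sR=8/13; mL=172/221, mR=-4/17; mL+mR=120/221 → advance +1; mR−mL=-224/221 → turn -1·90°

0 8/17 8/13 172/221 -4/17 5 8 E
1 20/29 20/17 630/493 -10/29 6 8 S
2 8/5 40/41 428/205 -4/5 6 7 W
3 10/13 5/9 245/234 -5/13 5 7 N
4 8/17 8/13 172/221 -4/17 5 8 E
final 6 8 S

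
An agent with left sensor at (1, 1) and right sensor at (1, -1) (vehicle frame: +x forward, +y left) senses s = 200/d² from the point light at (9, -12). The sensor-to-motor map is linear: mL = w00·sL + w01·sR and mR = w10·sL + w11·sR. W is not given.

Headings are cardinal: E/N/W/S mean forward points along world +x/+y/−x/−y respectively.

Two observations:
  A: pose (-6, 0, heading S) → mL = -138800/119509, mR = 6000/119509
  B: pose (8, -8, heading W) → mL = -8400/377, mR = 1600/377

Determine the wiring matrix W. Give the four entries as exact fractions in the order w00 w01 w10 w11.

-1 -1 1/2 -1/2

obs A: pose=(-6,0,S) → sL=200/317, sR=200/377, mL=-138800/119509, mR=6000/119509
obs B: pose=(8,-8,W) → sL=200/13, sR=200/29, mL=-8400/377, mR=1600/377
sensor matrix S = [[200/317, 200/377], [200/13, 200/29]]; det S = -5920000/1553617
solve [mL_A; mL_B] = S·[w00; w01] and [mR_A; mR_B] = S·[w10; w11]:
  w00 = -1, w01 = -1, w10 = 1/2, w11 = -1/2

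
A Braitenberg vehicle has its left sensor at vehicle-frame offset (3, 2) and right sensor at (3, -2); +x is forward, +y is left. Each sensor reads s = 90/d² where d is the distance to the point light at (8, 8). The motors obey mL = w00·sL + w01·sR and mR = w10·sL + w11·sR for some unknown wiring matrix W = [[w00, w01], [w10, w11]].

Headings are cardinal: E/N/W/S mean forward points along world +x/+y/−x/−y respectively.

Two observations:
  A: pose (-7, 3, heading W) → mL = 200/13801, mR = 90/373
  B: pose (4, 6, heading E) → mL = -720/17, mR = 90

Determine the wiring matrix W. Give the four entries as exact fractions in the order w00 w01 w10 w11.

-1/2 1/2 1 0

obs A: pose=(-7,3,W) → sL=90/373, sR=10/37, mL=200/13801, mR=90/373
obs B: pose=(4,6,E) → sL=90, sR=90/17, mL=-720/17, mR=90
sensor matrix S = [[90/373, 10/37], [90, 90/17]]; det S = -5407200/234617
solve [mL_A; mL_B] = S·[w00; w01] and [mR_A; mR_B] = S·[w10; w11]:
  w00 = -1/2, w01 = 1/2, w10 = 1, w11 = 0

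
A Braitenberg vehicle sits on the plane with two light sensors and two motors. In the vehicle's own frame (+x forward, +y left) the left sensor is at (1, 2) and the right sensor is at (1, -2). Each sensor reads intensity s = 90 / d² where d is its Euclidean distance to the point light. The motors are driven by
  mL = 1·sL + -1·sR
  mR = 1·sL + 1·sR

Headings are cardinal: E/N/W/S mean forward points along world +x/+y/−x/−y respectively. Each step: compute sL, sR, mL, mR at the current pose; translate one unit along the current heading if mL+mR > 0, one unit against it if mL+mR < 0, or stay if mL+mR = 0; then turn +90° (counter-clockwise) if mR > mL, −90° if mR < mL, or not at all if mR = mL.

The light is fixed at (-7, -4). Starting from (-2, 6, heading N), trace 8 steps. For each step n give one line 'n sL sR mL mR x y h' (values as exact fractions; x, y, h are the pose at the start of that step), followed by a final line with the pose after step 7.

n=0: pose=(-2,6,N); sL=9/13, sR=9/17; mL=36/221, mR=270/221; mL+mR=18/13 → advance +1; mR−mL=18/17 → turn +1·90°
n=1: pose=(-2,7,W); sL=90/97, sR=18/37; mL=1584/3589, mR=5076/3589; mL+mR=180/97 → advance +1; mR−mL=36/37 → turn +1·90°
n=2: pose=(-3,7,S); sL=45/68, sR=45/52; mL=-45/221, mR=675/442; mL+mR=45/34 → advance +1; mR−mL=45/26 → turn +1·90°
n=3: pose=(-3,6,E); sL=90/169, sR=90/89; mL=-7200/15041, mR=23220/15041; mL+mR=180/169 → advance +1; mR−mL=180/89 → turn +1·90°
n=4: pose=(-2,6,N); sL=9/13, sR=9/17; mL=36/221, mR=270/221; mL+mR=18/13 → advance +1; mR−mL=18/17 → turn +1·90°
n=5: pose=(-2,7,W); sL=90/97, sR=18/37; mL=1584/3589, mR=5076/3589; mL+mR=180/97 → advance +1; mR−mL=36/37 → turn +1·90°
n=6: pose=(-3,7,S); sL=45/68, sR=45/52; mL=-45/221, mR=675/442; mL+mR=45/34 → advance +1; mR−mL=45/26 → turn +1·90°
n=7: pose=(-3,6,E); sL=90/169, sR=90/89; mL=-7200/15041, mR=23220/15041; mL+mR=180/169 → advance +1; mR−mL=180/89 → turn +1·90°

0 9/13 9/17 36/221 270/221 -2 6 N
1 90/97 18/37 1584/3589 5076/3589 -2 7 W
2 45/68 45/52 -45/221 675/442 -3 7 S
3 90/169 90/89 -7200/15041 23220/15041 -3 6 E
4 9/13 9/17 36/221 270/221 -2 6 N
5 90/97 18/37 1584/3589 5076/3589 -2 7 W
6 45/68 45/52 -45/221 675/442 -3 7 S
7 90/169 90/89 -7200/15041 23220/15041 -3 6 E
final -2 6 N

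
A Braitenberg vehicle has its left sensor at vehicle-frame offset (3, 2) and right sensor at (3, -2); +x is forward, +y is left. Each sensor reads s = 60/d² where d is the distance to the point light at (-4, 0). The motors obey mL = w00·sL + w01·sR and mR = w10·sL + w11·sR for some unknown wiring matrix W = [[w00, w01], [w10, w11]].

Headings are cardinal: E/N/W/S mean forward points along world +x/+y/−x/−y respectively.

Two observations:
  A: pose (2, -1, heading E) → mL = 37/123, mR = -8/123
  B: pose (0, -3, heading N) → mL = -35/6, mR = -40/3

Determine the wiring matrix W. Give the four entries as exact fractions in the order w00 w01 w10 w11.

-1/2 1 -1 1

obs A: pose=(2,-1,E) → sL=30/41, sR=2/3, mL=37/123, mR=-8/123
obs B: pose=(0,-3,N) → sL=15, sR=5/3, mL=-35/6, mR=-40/3
sensor matrix S = [[30/41, 2/3], [15, 5/3]]; det S = -360/41
solve [mL_A; mL_B] = S·[w00; w01] and [mR_A; mR_B] = S·[w10; w11]:
  w00 = -1/2, w01 = 1, w10 = -1, w11 = 1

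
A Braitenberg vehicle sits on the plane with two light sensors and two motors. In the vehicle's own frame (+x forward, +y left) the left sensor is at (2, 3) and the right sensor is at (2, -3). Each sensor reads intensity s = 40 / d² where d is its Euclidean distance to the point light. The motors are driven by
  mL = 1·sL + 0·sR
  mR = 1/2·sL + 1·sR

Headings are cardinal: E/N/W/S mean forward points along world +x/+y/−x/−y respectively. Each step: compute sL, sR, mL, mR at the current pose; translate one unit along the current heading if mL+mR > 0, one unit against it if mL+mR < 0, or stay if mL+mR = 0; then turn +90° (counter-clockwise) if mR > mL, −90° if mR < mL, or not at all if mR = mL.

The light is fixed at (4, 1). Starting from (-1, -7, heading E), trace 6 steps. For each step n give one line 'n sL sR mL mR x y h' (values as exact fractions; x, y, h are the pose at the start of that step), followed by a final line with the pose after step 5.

0 20/17 4/13 20/17 198/221 -1 -7 E
1 40/101 40/149 40/101 7020/15049 0 -7 S
2 1 10/37 1 57/74 0 -8 E
3 40/121 40/157 40/121 7980/18997 1 -8 S
4 4/5 4/17 4/5 54/85 1 -9 E
5 8/29 40/169 8/29 1836/4901 2 -9 S
final 2 -10 E

n=0: pose=(-1,-7,E); sL=20/17, sR=4/13; mL=20/17, mR=198/221; mL+mR=458/221 → advance +1; mR−mL=-62/221 → turn -1·90°
n=1: pose=(0,-7,S); sL=40/101, sR=40/149; mL=40/101, mR=7020/15049; mL+mR=12980/15049 → advance +1; mR−mL=1060/15049 → turn +1·90°
n=2: pose=(0,-8,E); sL=1, sR=10/37; mL=1, mR=57/74; mL+mR=131/74 → advance +1; mR−mL=-17/74 → turn -1·90°
n=3: pose=(1,-8,S); sL=40/121, sR=40/157; mL=40/121, mR=7980/18997; mL+mR=14260/18997 → advance +1; mR−mL=1700/18997 → turn +1·90°
n=4: pose=(1,-9,E); sL=4/5, sR=4/17; mL=4/5, mR=54/85; mL+mR=122/85 → advance +1; mR−mL=-14/85 → turn -1·90°
n=5: pose=(2,-9,S); sL=8/29, sR=40/169; mL=8/29, mR=1836/4901; mL+mR=3188/4901 → advance +1; mR−mL=484/4901 → turn +1·90°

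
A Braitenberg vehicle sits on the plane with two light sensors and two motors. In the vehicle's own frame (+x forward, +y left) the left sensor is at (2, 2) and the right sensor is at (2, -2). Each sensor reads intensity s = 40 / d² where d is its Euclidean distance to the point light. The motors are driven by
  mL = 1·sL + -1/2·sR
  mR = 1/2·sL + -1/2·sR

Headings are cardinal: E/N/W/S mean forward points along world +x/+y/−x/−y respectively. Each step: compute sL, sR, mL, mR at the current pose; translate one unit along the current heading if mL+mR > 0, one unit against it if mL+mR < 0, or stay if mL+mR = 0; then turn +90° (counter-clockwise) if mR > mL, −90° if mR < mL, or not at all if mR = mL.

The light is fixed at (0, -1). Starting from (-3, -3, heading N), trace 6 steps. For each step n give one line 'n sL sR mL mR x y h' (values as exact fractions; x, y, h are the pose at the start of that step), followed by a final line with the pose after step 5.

0 8/5 40 -92/5 -96/5 -3 -3 N
1 20 20/13 250/13 120/13 -3 -4 E
2 8/5 40/41 228/205 64/205 -2 -4 S
3 10/13 2 -3/13 -8/13 -2 -5 W
4 40/13 8 -12/13 -32/13 -1 -5 N
5 4 4/5 18/5 8/5 -1 -6 E
final 0 -6 S

n=0: pose=(-3,-3,N); sL=8/5, sR=40; mL=-92/5, mR=-96/5; mL+mR=-188/5 → advance -1; mR−mL=-4/5 → turn -1·90°
n=1: pose=(-3,-4,E); sL=20, sR=20/13; mL=250/13, mR=120/13; mL+mR=370/13 → advance +1; mR−mL=-10 → turn -1·90°
n=2: pose=(-2,-4,S); sL=8/5, sR=40/41; mL=228/205, mR=64/205; mL+mR=292/205 → advance +1; mR−mL=-4/5 → turn -1·90°
n=3: pose=(-2,-5,W); sL=10/13, sR=2; mL=-3/13, mR=-8/13; mL+mR=-11/13 → advance -1; mR−mL=-5/13 → turn -1·90°
n=4: pose=(-1,-5,N); sL=40/13, sR=8; mL=-12/13, mR=-32/13; mL+mR=-44/13 → advance -1; mR−mL=-20/13 → turn -1·90°
n=5: pose=(-1,-6,E); sL=4, sR=4/5; mL=18/5, mR=8/5; mL+mR=26/5 → advance +1; mR−mL=-2 → turn -1·90°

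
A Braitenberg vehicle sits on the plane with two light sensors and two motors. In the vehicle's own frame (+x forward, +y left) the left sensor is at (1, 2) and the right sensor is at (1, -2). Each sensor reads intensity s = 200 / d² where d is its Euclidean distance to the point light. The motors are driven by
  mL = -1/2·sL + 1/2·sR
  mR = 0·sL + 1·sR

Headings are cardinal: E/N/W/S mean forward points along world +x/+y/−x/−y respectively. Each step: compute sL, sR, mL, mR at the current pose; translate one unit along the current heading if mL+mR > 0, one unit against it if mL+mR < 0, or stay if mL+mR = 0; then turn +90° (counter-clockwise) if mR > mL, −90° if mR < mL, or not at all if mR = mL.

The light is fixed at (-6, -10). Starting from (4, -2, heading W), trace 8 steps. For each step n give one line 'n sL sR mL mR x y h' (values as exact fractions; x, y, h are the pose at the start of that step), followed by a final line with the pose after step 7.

0 200/117 200/181 -6400/21177 200/181 4 -2 W
1 20/17 100/49 360/833 100/49 3 -2 S
2 200/181 8/5 224/905 8/5 3 -3 E
3 25/16 25/26 -125/416 25/26 4 -3 N
4 200/117 200/181 -6400/21177 200/181 4 -2 W
5 20/17 100/49 360/833 100/49 3 -2 S
6 200/181 8/5 224/905 8/5 3 -3 E
7 25/16 25/26 -125/416 25/26 4 -3 N
final 4 -2 W

n=0: pose=(4,-2,W); sL=200/117, sR=200/181; mL=-6400/21177, mR=200/181; mL+mR=17000/21177 → advance +1; mR−mL=29800/21177 → turn +1·90°
n=1: pose=(3,-2,S); sL=20/17, sR=100/49; mL=360/833, mR=100/49; mL+mR=2060/833 → advance +1; mR−mL=1340/833 → turn +1·90°
n=2: pose=(3,-3,E); sL=200/181, sR=8/5; mL=224/905, mR=8/5; mL+mR=1672/905 → advance +1; mR−mL=1224/905 → turn +1·90°
n=3: pose=(4,-3,N); sL=25/16, sR=25/26; mL=-125/416, mR=25/26; mL+mR=275/416 → advance +1; mR−mL=525/416 → turn +1·90°
n=4: pose=(4,-2,W); sL=200/117, sR=200/181; mL=-6400/21177, mR=200/181; mL+mR=17000/21177 → advance +1; mR−mL=29800/21177 → turn +1·90°
n=5: pose=(3,-2,S); sL=20/17, sR=100/49; mL=360/833, mR=100/49; mL+mR=2060/833 → advance +1; mR−mL=1340/833 → turn +1·90°
n=6: pose=(3,-3,E); sL=200/181, sR=8/5; mL=224/905, mR=8/5; mL+mR=1672/905 → advance +1; mR−mL=1224/905 → turn +1·90°
n=7: pose=(4,-3,N); sL=25/16, sR=25/26; mL=-125/416, mR=25/26; mL+mR=275/416 → advance +1; mR−mL=525/416 → turn +1·90°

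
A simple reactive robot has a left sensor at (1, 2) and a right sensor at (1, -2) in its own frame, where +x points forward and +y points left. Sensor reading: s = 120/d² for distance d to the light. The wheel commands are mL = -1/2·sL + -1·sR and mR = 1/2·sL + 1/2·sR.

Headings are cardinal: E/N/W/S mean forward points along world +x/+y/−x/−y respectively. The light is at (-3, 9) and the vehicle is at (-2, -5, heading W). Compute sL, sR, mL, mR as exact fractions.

15/32 5/6 -205/192 125/192

left sensor world pos  = (-3, -7); dL² = 256
right sensor world pos = (-3, -3); dR² = 144
sL = 120/256 = 15/32
sR = 120/144 = 5/6
mL = -1/2·sL + -1·sR = -205/192
mR = 1/2·sL + 1/2·sR = 125/192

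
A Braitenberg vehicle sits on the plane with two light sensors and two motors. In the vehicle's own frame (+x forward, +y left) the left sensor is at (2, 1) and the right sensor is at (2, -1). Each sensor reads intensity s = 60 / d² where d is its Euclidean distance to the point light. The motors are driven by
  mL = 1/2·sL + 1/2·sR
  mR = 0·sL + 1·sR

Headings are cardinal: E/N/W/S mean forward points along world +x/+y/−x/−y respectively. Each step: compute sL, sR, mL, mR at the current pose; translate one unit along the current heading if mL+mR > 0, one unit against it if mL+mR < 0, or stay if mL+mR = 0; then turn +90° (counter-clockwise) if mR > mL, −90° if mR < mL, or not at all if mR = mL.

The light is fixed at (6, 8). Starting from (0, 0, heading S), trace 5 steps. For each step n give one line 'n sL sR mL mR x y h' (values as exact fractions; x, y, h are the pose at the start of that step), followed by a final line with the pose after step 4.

0 12/25 60/149 1644/3725 60/149 0 0 S
1 15/41 15/32 1095/2624 15/32 0 -1 W
2 60/157 12/37 2052/5809 12/37 -1 -1 S
3 30/101 10/27 910/2727 10/27 -1 -2 W
4 60/193 4/15 836/2895 4/15 -2 -2 S
final -2 -3 W

n=0: pose=(0,0,S); sL=12/25, sR=60/149; mL=1644/3725, mR=60/149; mL+mR=3144/3725 → advance +1; mR−mL=-144/3725 → turn -1·90°
n=1: pose=(0,-1,W); sL=15/41, sR=15/32; mL=1095/2624, mR=15/32; mL+mR=2325/2624 → advance +1; mR−mL=135/2624 → turn +1·90°
n=2: pose=(-1,-1,S); sL=60/157, sR=12/37; mL=2052/5809, mR=12/37; mL+mR=3936/5809 → advance +1; mR−mL=-168/5809 → turn -1·90°
n=3: pose=(-1,-2,W); sL=30/101, sR=10/27; mL=910/2727, mR=10/27; mL+mR=640/909 → advance +1; mR−mL=100/2727 → turn +1·90°
n=4: pose=(-2,-2,S); sL=60/193, sR=4/15; mL=836/2895, mR=4/15; mL+mR=536/965 → advance +1; mR−mL=-64/2895 → turn -1·90°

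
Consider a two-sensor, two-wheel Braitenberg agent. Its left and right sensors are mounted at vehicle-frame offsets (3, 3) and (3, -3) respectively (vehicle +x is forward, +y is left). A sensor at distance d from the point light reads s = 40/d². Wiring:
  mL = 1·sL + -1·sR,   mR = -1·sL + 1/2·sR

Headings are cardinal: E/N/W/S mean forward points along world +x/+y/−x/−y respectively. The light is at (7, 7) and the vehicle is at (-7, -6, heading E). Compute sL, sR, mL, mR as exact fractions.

left sensor world pos  = (-4, -3); dL² = 221
right sensor world pos = (-4, -9); dR² = 377
sL = 40/221 = 40/221
sR = 40/377 = 40/377
mL = 1·sL + -1·sR = 480/6409
mR = -1·sL + 1/2·sR = -820/6409

40/221 40/377 480/6409 -820/6409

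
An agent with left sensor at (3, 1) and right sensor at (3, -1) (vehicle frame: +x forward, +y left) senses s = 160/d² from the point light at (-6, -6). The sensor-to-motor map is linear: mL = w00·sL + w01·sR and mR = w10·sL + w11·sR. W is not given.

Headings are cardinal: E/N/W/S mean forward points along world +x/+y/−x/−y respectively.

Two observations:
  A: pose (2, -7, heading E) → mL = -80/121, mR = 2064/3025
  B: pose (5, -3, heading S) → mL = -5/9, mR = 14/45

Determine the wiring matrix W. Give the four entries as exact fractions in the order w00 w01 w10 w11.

obs A: pose=(2,-7,E) → sL=160/121, sR=32/25, mL=-80/121, mR=2064/3025
obs B: pose=(5,-3,S) → sL=10/9, sR=8/5, mL=-5/9, mR=14/45
sensor matrix S = [[160/121, 32/25], [10/9, 8/5]]; det S = 3776/5445
solve [mL_A; mL_B] = S·[w00; w01] and [mR_A; mR_B] = S·[w10; w11]:
  w00 = -1/2, w01 = 0, w10 = 1, w11 = -1/2

-1/2 0 1 -1/2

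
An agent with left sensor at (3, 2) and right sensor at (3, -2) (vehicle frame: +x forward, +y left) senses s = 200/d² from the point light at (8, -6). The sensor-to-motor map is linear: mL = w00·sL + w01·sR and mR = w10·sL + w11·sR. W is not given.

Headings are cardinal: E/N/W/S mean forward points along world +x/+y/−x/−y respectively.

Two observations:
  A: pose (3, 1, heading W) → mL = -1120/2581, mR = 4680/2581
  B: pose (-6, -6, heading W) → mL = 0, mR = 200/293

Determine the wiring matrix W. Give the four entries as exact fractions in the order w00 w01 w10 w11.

obs A: pose=(3,1,W) → sL=200/89, sR=40/29, mL=-1120/2581, mR=4680/2581
obs B: pose=(-6,-6,W) → sL=200/293, sR=200/293, mL=0, mR=200/293
sensor matrix S = [[200/89, 40/29], [200/293, 200/293]]; det S = 448000/756233
solve [mL_A; mL_B] = S·[w00; w01] and [mR_A; mR_B] = S·[w10; w11]:
  w00 = -1/2, w01 = 1/2, w10 = 1/2, w11 = 1/2

-1/2 1/2 1/2 1/2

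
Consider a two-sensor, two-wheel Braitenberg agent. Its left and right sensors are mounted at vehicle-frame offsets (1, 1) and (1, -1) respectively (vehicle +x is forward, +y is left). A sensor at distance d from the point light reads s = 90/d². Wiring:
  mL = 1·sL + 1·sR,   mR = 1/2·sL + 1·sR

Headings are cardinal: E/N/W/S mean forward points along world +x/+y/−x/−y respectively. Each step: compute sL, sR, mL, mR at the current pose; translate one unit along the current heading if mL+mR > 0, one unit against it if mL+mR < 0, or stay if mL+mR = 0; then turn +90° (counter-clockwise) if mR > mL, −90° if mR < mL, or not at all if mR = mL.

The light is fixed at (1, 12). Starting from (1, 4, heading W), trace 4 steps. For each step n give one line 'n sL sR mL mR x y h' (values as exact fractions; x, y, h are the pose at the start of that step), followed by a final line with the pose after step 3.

n=0: pose=(1,4,W); sL=45/41, sR=9/5; mL=594/205, mR=963/410; mL+mR=2151/410 → advance +1; mR−mL=-45/82 → turn -1·90°
n=1: pose=(0,4,N); sL=90/53, sR=90/49; mL=9180/2597, mR=6975/2597; mL+mR=16155/2597 → advance +1; mR−mL=-45/53 → turn -1·90°
n=2: pose=(0,5,E); sL=5/2, sR=45/32; mL=125/32, mR=85/32; mL+mR=105/16 → advance +1; mR−mL=-5/4 → turn -1·90°
n=3: pose=(1,5,S); sL=18/13, sR=18/13; mL=36/13, mR=27/13; mL+mR=63/13 → advance +1; mR−mL=-9/13 → turn -1·90°

0 45/41 9/5 594/205 963/410 1 4 W
1 90/53 90/49 9180/2597 6975/2597 0 4 N
2 5/2 45/32 125/32 85/32 0 5 E
3 18/13 18/13 36/13 27/13 1 5 S
final 1 4 W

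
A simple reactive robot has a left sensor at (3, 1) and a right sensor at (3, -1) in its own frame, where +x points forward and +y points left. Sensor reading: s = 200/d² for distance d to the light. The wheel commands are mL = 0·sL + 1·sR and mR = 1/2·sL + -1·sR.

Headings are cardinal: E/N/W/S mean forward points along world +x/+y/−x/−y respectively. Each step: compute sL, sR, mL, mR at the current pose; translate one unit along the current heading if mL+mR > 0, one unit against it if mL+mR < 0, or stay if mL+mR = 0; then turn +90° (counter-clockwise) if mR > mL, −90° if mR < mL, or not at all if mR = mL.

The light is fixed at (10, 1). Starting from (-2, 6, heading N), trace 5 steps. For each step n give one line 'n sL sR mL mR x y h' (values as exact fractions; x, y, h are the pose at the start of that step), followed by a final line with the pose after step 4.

n=0: pose=(-2,6,N); sL=200/233, sR=40/37; mL=40/37, mR=-5620/8621; mL+mR=100/233 → advance +1; mR−mL=-14940/8621 → turn -1·90°
n=1: pose=(-2,7,E); sL=20/13, sR=100/53; mL=100/53, mR=-770/689; mL+mR=10/13 → advance +1; mR−mL=-2070/689 → turn -1·90°
n=2: pose=(-1,7,S); sL=200/109, sR=200/153; mL=200/153, mR=-6500/16677; mL+mR=100/109 → advance +1; mR−mL=-28300/16677 → turn -1·90°
n=3: pose=(-1,6,W); sL=50/53, sR=25/29; mL=25/29, mR=-600/1537; mL+mR=25/53 → advance +1; mR−mL=-1925/1537 → turn -1·90°
n=4: pose=(-2,6,N); sL=200/233, sR=40/37; mL=40/37, mR=-5620/8621; mL+mR=100/233 → advance +1; mR−mL=-14940/8621 → turn -1·90°

0 200/233 40/37 40/37 -5620/8621 -2 6 N
1 20/13 100/53 100/53 -770/689 -2 7 E
2 200/109 200/153 200/153 -6500/16677 -1 7 S
3 50/53 25/29 25/29 -600/1537 -1 6 W
4 200/233 40/37 40/37 -5620/8621 -2 6 N
final -2 7 E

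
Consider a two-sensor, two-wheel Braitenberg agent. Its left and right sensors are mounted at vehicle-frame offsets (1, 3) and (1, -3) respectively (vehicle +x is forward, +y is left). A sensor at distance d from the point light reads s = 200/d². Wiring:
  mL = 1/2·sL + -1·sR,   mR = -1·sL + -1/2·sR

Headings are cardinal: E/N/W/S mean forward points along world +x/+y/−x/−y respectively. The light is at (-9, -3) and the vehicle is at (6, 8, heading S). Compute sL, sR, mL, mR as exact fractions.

left sensor world pos  = (9, 7); dL² = 424
right sensor world pos = (3, 7); dR² = 244
sL = 200/424 = 25/53
sR = 200/244 = 50/61
mL = 1/2·sL + -1·sR = -3775/6466
mR = -1·sL + -1/2·sR = -2850/3233

25/53 50/61 -3775/6466 -2850/3233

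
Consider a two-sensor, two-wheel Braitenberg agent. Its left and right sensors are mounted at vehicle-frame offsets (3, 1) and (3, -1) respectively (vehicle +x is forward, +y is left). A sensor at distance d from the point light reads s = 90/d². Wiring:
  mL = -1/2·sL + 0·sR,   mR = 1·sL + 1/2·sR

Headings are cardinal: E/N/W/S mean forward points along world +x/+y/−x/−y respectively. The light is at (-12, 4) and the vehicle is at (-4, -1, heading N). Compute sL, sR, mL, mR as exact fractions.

90/53 18/17 -45/53 2007/901

left sensor world pos  = (-5, 2); dL² = 53
right sensor world pos = (-3, 2); dR² = 85
sL = 90/53 = 90/53
sR = 90/85 = 18/17
mL = -1/2·sL + 0·sR = -45/53
mR = 1·sL + 1/2·sR = 2007/901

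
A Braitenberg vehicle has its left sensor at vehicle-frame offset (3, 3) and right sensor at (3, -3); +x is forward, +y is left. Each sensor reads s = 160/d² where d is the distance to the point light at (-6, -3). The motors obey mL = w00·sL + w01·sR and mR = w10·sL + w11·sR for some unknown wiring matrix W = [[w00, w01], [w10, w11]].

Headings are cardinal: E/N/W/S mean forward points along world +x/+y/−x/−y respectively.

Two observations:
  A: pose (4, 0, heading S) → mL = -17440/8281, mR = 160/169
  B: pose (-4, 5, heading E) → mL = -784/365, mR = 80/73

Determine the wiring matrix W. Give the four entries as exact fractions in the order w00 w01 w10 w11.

-1/2 -1/2 1 0

obs A: pose=(4,0,S) → sL=160/169, sR=160/49, mL=-17440/8281, mR=160/169
obs B: pose=(-4,5,E) → sL=80/73, sR=16/5, mL=-784/365, mR=80/73
sensor matrix S = [[160/169, 160/49], [80/73, 16/5]]; det S = -331776/604513
solve [mL_A; mL_B] = S·[w00; w01] and [mR_A; mR_B] = S·[w10; w11]:
  w00 = -1/2, w01 = -1/2, w10 = 1, w11 = 0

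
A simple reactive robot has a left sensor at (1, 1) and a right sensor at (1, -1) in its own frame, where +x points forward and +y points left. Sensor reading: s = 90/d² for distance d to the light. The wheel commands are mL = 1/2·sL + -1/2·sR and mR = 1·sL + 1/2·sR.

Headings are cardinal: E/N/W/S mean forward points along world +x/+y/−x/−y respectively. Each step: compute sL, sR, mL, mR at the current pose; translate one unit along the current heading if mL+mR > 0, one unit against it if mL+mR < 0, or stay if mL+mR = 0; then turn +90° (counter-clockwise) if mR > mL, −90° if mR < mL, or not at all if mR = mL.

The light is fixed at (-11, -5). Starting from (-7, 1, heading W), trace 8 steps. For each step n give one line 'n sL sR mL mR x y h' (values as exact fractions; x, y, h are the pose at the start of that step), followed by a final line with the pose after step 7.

0 45/17 45/29 270/493 3375/986 -7 1 W
1 90/41 90/29 -540/1189 4455/1189 -8 1 S
2 45/26 45/16 -225/416 1305/416 -8 0 E
3 2 90/61 16/61 167/61 -7 0 N
4 45/17 45/29 270/493 3375/986 -7 1 W
5 90/41 90/29 -540/1189 4455/1189 -8 1 S
6 45/26 45/16 -225/416 1305/416 -8 0 E
7 2 90/61 16/61 167/61 -7 0 N
final -7 1 W

n=0: pose=(-7,1,W); sL=45/17, sR=45/29; mL=270/493, mR=3375/986; mL+mR=135/34 → advance +1; mR−mL=2835/986 → turn +1·90°
n=1: pose=(-8,1,S); sL=90/41, sR=90/29; mL=-540/1189, mR=4455/1189; mL+mR=135/41 → advance +1; mR−mL=4995/1189 → turn +1·90°
n=2: pose=(-8,0,E); sL=45/26, sR=45/16; mL=-225/416, mR=1305/416; mL+mR=135/52 → advance +1; mR−mL=765/208 → turn +1·90°
n=3: pose=(-7,0,N); sL=2, sR=90/61; mL=16/61, mR=167/61; mL+mR=3 → advance +1; mR−mL=151/61 → turn +1·90°
n=4: pose=(-7,1,W); sL=45/17, sR=45/29; mL=270/493, mR=3375/986; mL+mR=135/34 → advance +1; mR−mL=2835/986 → turn +1·90°
n=5: pose=(-8,1,S); sL=90/41, sR=90/29; mL=-540/1189, mR=4455/1189; mL+mR=135/41 → advance +1; mR−mL=4995/1189 → turn +1·90°
n=6: pose=(-8,0,E); sL=45/26, sR=45/16; mL=-225/416, mR=1305/416; mL+mR=135/52 → advance +1; mR−mL=765/208 → turn +1·90°
n=7: pose=(-7,0,N); sL=2, sR=90/61; mL=16/61, mR=167/61; mL+mR=3 → advance +1; mR−mL=151/61 → turn +1·90°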